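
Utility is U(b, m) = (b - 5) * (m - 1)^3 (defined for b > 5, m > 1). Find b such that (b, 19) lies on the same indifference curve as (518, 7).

U(518, 7) = 110808.
Set U(b, 19) = 110808 and solve.
With m = 19: (19 − 1)^3 = 5832, so (b − 5) = 110808/5832 = 19.
So b = 5 + 19 = 24.
Check: U(24, 19) = 110808.

b = 24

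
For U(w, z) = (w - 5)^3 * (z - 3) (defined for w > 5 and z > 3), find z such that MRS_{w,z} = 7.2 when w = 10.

MU_w = 3·(w−5)^2·(z−3), MU_z = (w−5)^3.
MRS = (3/1)·(z−3)/(w−5).
Substitute w = 10: MRS = (z − 3)/(5/3). Setting this equal to 7.2 gives z − 3 = 7.2·(5/3) = 12, so z = 15.

z = 15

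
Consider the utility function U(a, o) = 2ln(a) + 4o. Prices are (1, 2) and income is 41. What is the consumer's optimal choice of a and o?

MU_a = 2/a, MU_o = 4.
MRS = 2/a ÷ 4.
Tangency: set MRS = p_a/p_o = 1/2 = 0.5.
MRS depends only on a: 0.5/a = 0.5 ⇒ a* = 0.5/0.5 = 1.
From the budget, 2·o = 41 − 1·1 = 40, so o* = 20.

a* = 1, o* = 20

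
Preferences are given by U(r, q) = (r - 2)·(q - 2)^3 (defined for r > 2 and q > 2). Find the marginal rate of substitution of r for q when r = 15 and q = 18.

MU_r = (q−2)^3, MU_q = 3·(r−2)·(q−2)^2.
MRS = (1/3)·(q−2)/(r−2).
At (15, 18): MRS = 16/39.
So at (15, 18) the consumer would give up 16/39 units of q for one more unit of r.

MRS = 16/39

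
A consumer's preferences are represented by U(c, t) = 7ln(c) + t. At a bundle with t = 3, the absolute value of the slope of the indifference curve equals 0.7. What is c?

c = 10

MU_c = 7/c, MU_t = 1.
MRS = 7/c ÷ 1.
MRS depends only on c: 7/c = 0.7 ⇒ c = 7/0.7 = 10.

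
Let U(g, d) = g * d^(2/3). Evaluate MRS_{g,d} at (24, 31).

MRS = 31/16

MU_g = d^(2/3) and MU_d = 2/3·g·d^(-1/3).
MRS = MU_g/MU_d = (1.5)·d/g.
At (24, 31): MRS = 31/16.
So at (24, 31) the consumer would give up 31/16 units of d for one more unit of g.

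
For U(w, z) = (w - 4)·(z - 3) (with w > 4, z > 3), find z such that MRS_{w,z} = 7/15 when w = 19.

MU_w = (z−3), MU_z = (w−4).
MRS = (z−3)/(w−4).
Substitute w = 19: MRS = (z − 3)/15. Setting this equal to 7/15 gives z − 3 = (7/15)·15 = 7, so z = 10.

z = 10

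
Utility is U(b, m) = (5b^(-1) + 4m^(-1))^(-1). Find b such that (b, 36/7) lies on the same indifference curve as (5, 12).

b = 9

U depends on (b, m) only through S = 5b^(-1) + 4m^(-1), so equal utility means equal S. At (5, 12): S = 4/3.
With m = 36/7: 4·(36/7)^(-1) = 7/9, so 5b^(-1) = 4/3 − 7/9 = 5/9, i.e. b^(-1) = 1/9.
Hence b = 1/(1/9) = 9.
Check: U(9, 36/7) = 0.75.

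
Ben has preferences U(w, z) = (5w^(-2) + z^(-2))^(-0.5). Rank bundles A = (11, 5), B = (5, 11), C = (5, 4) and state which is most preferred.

Evaluate utility at each bundle:
U(A) = 3.507.
U(B) = 2.191.
U(C) = 1.952.
Highest utility is A, so A ≻ B ≻ C.

Bundle A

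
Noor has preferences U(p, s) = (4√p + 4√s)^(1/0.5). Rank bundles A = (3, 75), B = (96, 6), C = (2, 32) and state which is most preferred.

Evaluate utility at each bundle:
U(A) = 1728.000.
U(B) = 2400.000.
U(C) = 800.000.
Highest utility is B, so B ≻ A ≻ C.

Bundle B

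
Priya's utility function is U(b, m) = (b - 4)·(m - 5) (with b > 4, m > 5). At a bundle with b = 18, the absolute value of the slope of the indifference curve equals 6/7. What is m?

MU_b = (m−5), MU_m = (b−4).
MRS = (m−5)/(b−4).
Substitute b = 18: MRS = (m − 5)/14. Setting this equal to 6/7 gives m − 5 = (6/7)·14 = 12, so m = 17.

m = 17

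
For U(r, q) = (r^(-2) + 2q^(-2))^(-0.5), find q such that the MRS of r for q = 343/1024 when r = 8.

For CES with ρ = -2, MRS = (1/2)·(q/r)^3.
Setting (1/2)·(q/8)^3 = 343/1024 gives (q/8)^3 = 343/512, so q/8 = 0.875 and q = 7.

q = 7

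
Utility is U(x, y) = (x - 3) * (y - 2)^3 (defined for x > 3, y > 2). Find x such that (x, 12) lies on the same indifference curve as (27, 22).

U(27, 22) = 192000.
Set U(x, 12) = 192000 and solve.
With y = 12: (12 − 2)^3 = 1000, so (x − 3) = 192000/1000 = 192.
So x = 3 + 192 = 195.
Check: U(195, 12) = 192000.

x = 195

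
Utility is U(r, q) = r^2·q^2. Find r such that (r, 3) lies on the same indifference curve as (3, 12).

U(3, 12) = 1296.
Set U(r, 3) = 1296 and solve.
With q = 3: 3^2 = 9, so r^2 = 1296/9 = 144; taking the square root, r = 12.
Check: U(12, 3) = 1296.

r = 12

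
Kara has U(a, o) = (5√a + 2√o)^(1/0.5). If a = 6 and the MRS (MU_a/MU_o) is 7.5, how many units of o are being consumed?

For CES with ρ = 0.5, MRS = (5/2)·√(o/a).
Setting (5/2)·√(o/6) = 7.5 gives √(o/6) = 3, so o/6 = 9 and o = 54.

o = 54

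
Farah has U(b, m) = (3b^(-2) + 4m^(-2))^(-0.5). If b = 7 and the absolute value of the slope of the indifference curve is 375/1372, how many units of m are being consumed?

For CES with ρ = -2, MRS = (3/4)·(m/b)^3.
Setting (3/4)·(m/7)^3 = 375/1372 gives (m/7)^3 = 125/343, so m/7 = 5/7 and m = 5.

m = 5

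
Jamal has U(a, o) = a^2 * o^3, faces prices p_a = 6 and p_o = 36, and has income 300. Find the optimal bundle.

a* = 20, o* = 5

MU_a = 2·a·o^3 and MU_o = 3·a^2·o^2.
MRS = MU_a/MU_o = (2/3)·o/a.
Tangency: set MRS = p_a/p_o = 6/36 = 1/6.
So (2/3)·o/a = 1/6, i.e. o = 0.25·a.
Substitute into the budget 6·a + 36·o = 300: 15·a = 300, so a* = 20.
Then o* = 0.25·20 = 5.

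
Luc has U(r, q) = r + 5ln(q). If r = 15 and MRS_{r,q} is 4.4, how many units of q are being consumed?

MU_r = 1, MU_q = 5/q.
MRS = 1 ÷ (5/q).
MRS depends only on q: 0.2·q = 4.4 ⇒ q = 4.4/0.2 = 22.

q = 22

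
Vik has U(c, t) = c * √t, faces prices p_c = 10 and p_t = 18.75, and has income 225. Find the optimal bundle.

MU_c = √t and MU_t = 0.5·c·t^(-0.5).
MRS = MU_c/MU_t = (2)·t/c.
Tangency: set MRS = p_c/p_t = 10/18.75 = 8/15.
So (2)·t/c = 8/15, i.e. t = (4/15)·c.
Substitute into the budget 10·c + 18.75·t = 225: 15·c = 225, so c* = 15.
Then t* = (4/15)·15 = 4.

c* = 15, t* = 4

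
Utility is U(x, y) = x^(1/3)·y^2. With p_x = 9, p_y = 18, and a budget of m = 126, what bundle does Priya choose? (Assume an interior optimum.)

x* = 2, y* = 6

MU_x = 1/3·x^(-2/3)·y^2 and MU_y = 2·x^(1/3)·y.
MRS = MU_x/MU_y = (1/6)·y/x.
Tangency: set MRS = p_x/p_y = 9/18 = 0.5.
So (1/6)·y/x = 0.5, i.e. y = 3·x.
Substitute into the budget 9·x + 18·y = 126: 63·x = 126, so x* = 2.
Then y* = 3·2 = 6.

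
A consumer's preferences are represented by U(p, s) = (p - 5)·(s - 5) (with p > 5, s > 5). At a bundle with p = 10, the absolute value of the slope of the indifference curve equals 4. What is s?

s = 25

MU_p = (s−5), MU_s = (p−5).
MRS = (s−5)/(p−5).
Substitute p = 10: MRS = (s − 5)/5. Setting this equal to 4 gives s − 5 = 4·5 = 20, so s = 25.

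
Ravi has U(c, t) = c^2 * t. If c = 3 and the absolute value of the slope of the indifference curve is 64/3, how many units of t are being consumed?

MU_c = 2·c·t and MU_t = c^2.
MRS = MU_c/MU_t = (2/1)·t/c.
Substitute c = 3: MRS = t/1.5. Setting t/1.5 = 64/3 gives t = (64/3)·1.5 = 32.

t = 32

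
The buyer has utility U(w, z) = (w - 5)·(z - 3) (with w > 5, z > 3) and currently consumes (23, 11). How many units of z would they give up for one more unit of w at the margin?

MRS = 4/9

MU_w = (z−3), MU_z = (w−5).
MRS = (z−3)/(w−5).
At (23, 11): MRS = 4/9.
So at (23, 11) the consumer would give up 4/9 units of z for one more unit of w.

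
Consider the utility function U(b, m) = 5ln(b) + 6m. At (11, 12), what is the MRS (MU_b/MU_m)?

MRS = 5/66

MU_b = 5/b, MU_m = 6.
MRS = 5/b ÷ 6.
At (11, 12): MRS = 5/66.
That is, one extra unit of b is worth 5/66 units of m at the margin.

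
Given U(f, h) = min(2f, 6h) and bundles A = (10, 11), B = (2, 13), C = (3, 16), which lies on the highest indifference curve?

Bundle A

Evaluate utility at each bundle:
U(A) = 20.
U(B) = 4.
U(C) = 6.
Highest utility is A, so A ≻ C ≻ B.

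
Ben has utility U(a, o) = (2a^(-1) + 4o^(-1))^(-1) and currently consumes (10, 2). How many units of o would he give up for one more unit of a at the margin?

For CES with ρ = -1, MRS = (2/4)·(o/a)^2.
At (10, 2): MRS = 1/50.
That is, one extra unit of a is worth 1/50 units of o at the margin.

MRS = 1/50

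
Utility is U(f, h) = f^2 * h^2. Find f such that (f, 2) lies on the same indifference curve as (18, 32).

f = 288

U(18, 32) = 331776.
Set U(f, 2) = 331776 and solve.
With h = 2: 2^2 = 4, so f^2 = 331776/4 = 82944; taking the square root, f = 288.
Check: U(288, 2) = 331776.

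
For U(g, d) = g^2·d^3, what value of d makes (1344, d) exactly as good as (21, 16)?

U(21, 16) = 1806336.
Set U(1344, d) = 1806336 and solve.
With g = 1344: 1344^2 = 1806336, so d^3 = 1806336/1806336 = 1; taking the cube root, d = 1.
Check: U(1344, 1) = 1806336.

d = 1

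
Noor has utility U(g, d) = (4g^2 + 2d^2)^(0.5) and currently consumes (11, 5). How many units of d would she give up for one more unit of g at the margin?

MRS = 4.4

For CES with ρ = 2, MRS = (4/2)·(d/g)^(-1).
At (11, 5): MRS = 4.4.
The indifference curve has slope −4.4 at this bundle.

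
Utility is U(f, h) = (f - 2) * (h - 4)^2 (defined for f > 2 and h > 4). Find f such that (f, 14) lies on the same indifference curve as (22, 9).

f = 7

U(22, 9) = 500.
Set U(f, 14) = 500 and solve.
With h = 14: (14 − 4)^2 = 100, so (f − 2) = 500/100 = 5.
So f = 2 + 5 = 7.
Check: U(7, 14) = 500.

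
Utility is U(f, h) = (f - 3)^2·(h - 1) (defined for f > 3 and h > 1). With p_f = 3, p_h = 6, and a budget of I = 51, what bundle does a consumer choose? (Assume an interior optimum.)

f* = 11, h* = 3

MU_f = 2·(f−3)·(h−1), MU_h = (f−3)^2.
MRS = (2/1)·(h−1)/(f−3).
Tangency: set MRS = p_f/p_h = 3/6 = 0.5.
So (2/1)·(h − 1)/(f − 3) = 0.5, i.e. (h − 1) = 0.25·(f − 3).
Rewrite the budget in excess-of-subsistence terms: 3·(f − 3) + 6·(h − 1) = 51 − 3·3 − 6·1 = 36.
Substituting, 4.5·(f − 3) = 36, so f − 3 = 8 and f* = 11.
Then h − 1 = 0.25·8 = 2, so h* = 3.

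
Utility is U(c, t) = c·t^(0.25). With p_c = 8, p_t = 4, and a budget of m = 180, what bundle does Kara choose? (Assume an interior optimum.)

c* = 18, t* = 9

MU_c = t^(0.25) and MU_t = 0.25·c·t^(-0.75).
MRS = MU_c/MU_t = (4)·t/c.
Tangency: set MRS = p_c/p_t = 8/4 = 2.
So (4)·t/c = 2, i.e. t = 0.5·c.
Substitute into the budget 8·c + 4·t = 180: 10·c = 180, so c* = 18.
Then t* = 0.5·18 = 9.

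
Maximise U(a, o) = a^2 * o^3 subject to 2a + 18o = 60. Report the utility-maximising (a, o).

MU_a = 2·a·o^3 and MU_o = 3·a^2·o^2.
MRS = MU_a/MU_o = (2/3)·o/a.
Tangency: set MRS = p_a/p_o = 2/18 = 1/9.
So (2/3)·o/a = 1/9, i.e. o = (1/6)·a.
Substitute into the budget 2·a + 18·o = 60: 5·a = 60, so a* = 12.
Then o* = (1/6)·12 = 2.

a* = 12, o* = 2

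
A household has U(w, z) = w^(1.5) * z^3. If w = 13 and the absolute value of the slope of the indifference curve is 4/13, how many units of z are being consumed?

z = 8

MU_w = 1.5·√w·z^3 and MU_z = 3·w^(1.5)·z^2.
MRS = MU_w/MU_z = (0.5)·z/w.
Substitute w = 13: MRS = z/26. Setting z/26 = 4/13 gives z = (4/13)·26 = 8.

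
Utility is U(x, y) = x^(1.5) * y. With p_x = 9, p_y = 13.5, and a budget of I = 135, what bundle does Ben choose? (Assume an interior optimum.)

x* = 9, y* = 4

MU_x = 1.5·√x·y and MU_y = x^(1.5).
MRS = MU_x/MU_y = (1.5)·y/x.
Tangency: set MRS = p_x/p_y = 9/13.5 = 2/3.
So (1.5)·y/x = 2/3, i.e. y = (4/9)·x.
Substitute into the budget 9·x + 13.5·y = 135: 15·x = 135, so x* = 9.
Then y* = (4/9)·9 = 4.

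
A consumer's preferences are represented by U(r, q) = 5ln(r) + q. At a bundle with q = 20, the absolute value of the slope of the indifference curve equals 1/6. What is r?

r = 30

MU_r = 5/r, MU_q = 1.
MRS = 5/r ÷ 1.
MRS depends only on r: 5/r = 1/6 ⇒ r = 5/(1/6) = 30.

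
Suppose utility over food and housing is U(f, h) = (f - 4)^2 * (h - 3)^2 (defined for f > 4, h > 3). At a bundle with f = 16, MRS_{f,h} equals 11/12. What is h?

h = 14

MU_f = 2·(f−4)·(h−3)^2, MU_h = 2·(f−4)^2·(h−3).
MRS = (h−3)/(f−4).
Substitute f = 16: MRS = (h − 3)/12. Setting this equal to 11/12 gives h − 3 = (11/12)·12 = 11, so h = 14.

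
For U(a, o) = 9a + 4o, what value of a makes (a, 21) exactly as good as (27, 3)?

U(27, 3) = 255.
Set U(a, 21) = 255 and solve.
9a + 4·21 = 255 ⇒ 9a = 171 ⇒ a = 19.
Check: U(19, 21) = 255.

a = 19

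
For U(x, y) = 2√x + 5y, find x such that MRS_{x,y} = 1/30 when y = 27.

x = 36

MU_x = 2/(2√x), MU_y = 5.
MRS = 2/(2√x) ÷ 5.
MRS depends only on x: 0.2/√x = 1/30 ⇒ √x = 0.2/(1/30) = 6 ⇒ x = 36.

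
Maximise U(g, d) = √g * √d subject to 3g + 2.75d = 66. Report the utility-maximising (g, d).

g* = 11, d* = 12

MU_g = 0.5·g^(-0.5)·√d and MU_d = 0.5·√g·d^(-0.5).
MRS = MU_g/MU_d = d/g.
Tangency: set MRS = p_g/p_d = 3/2.75 = 12/11.
So d/g = 12/11, i.e. d = (12/11)·g.
Substitute into the budget 3·g + 2.75·d = 66: 6·g = 66, so g* = 11.
Then d* = (12/11)·11 = 12.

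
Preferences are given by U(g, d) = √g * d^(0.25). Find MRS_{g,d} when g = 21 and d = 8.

MRS = 16/21

MU_g = 0.5·g^(-0.5)·d^(0.25) and MU_d = 0.25·√g·d^(-0.75).
MRS = MU_g/MU_d = (2)·d/g.
At (21, 8): MRS = 16/21.
That is, one extra unit of g is worth 16/21 units of d at the margin.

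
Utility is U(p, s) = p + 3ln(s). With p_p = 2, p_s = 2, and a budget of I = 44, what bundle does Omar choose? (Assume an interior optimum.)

MU_p = 1, MU_s = 3/s.
MRS = 1 ÷ (3/s).
Tangency: set MRS = p_p/p_s = 2/2 = 1.
MRS depends only on s: (1/3)·s = 1 ⇒ s* = 1/(1/3) = 3.
From the budget, 2·p = 44 − 2·3 = 38, so p* = 19.

p* = 19, s* = 3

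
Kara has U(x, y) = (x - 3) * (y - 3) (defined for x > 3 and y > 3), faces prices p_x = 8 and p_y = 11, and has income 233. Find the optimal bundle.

MU_x = (y−3), MU_y = (x−3).
MRS = (y−3)/(x−3).
Tangency: set MRS = p_x/p_y = 8/11.
So (y − 3)/(x − 3) = 8/11, i.e. (y − 3) = (8/11)·(x − 3).
Rewrite the budget in excess-of-subsistence terms: 8·(x − 3) + 11·(y − 3) = 233 − 8·3 − 11·3 = 176.
Substituting, 16·(x − 3) = 176, so x − 3 = 11 and x* = 14.
Then y − 3 = (8/11)·11 = 8, so y* = 11.

x* = 14, y* = 11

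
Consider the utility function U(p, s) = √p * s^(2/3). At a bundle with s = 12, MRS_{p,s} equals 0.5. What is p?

MU_p = 0.5·p^(-0.5)·s^(2/3) and MU_s = 2/3·√p·s^(-1/3).
MRS = MU_p/MU_s = (0.75)·s/p.
Substitute s = 12: MRS = 9/p. Setting 9/p = 0.5 gives p = 9/0.5 = 18.

p = 18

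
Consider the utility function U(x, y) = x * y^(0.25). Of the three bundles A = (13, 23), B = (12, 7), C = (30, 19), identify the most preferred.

Bundle C

Evaluate utility at each bundle:
U(A) = 28.469.
U(B) = 19.519.
U(C) = 62.634.
Highest utility is C, so C ≻ A ≻ B.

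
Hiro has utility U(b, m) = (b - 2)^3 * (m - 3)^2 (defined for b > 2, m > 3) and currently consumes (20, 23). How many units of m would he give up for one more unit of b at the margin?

MRS = 5/3

MU_b = 3·(b−2)^2·(m−3)^2, MU_m = 2·(b−2)^3·(m−3).
MRS = (3/2)·(m−3)/(b−2).
At (20, 23): MRS = 5/3.
So at (20, 23) the consumer would give up 5/3 units of m for one more unit of b.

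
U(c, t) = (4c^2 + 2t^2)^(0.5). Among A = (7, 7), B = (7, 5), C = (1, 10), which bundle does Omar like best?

Bundle A

Evaluate utility at each bundle:
U(A) = 17.146.
U(B) = 15.684.
U(C) = 14.283.
Highest utility is A, so A ≻ B ≻ C.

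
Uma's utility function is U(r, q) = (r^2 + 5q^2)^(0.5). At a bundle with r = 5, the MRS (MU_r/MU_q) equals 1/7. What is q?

For CES with ρ = 2, MRS = (1/5)·(q/r)^(-1).
Setting (1/5)·(q/5)^(-1) = 1/7 gives (q/5)^(-1) = 5/7, so q/5 = 1.4 and q = 7.

q = 7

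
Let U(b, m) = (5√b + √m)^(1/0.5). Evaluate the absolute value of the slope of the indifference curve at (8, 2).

MRS = 2.5

For CES with ρ = 0.5, MRS = (5/1)·√(m/b).
At (8, 2): MRS = 2.5.
So at (8, 2) the consumer would give up 2.5 units of m for one more unit of b.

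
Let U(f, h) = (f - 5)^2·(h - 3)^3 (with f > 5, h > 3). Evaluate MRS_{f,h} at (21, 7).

MRS = 1/6

MU_f = 2·(f−5)·(h−3)^3, MU_h = 3·(f−5)^2·(h−3)^2.
MRS = (2/3)·(h−3)/(f−5).
At (21, 7): MRS = 1/6.
So at (21, 7) the consumer would give up 1/6 units of h for one more unit of f.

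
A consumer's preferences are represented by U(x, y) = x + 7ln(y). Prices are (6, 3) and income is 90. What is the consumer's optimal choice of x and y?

MU_x = 1, MU_y = 7/y.
MRS = 1 ÷ (7/y).
Tangency: set MRS = p_x/p_y = 6/3 = 2.
MRS depends only on y: (1/7)·y = 2 ⇒ y* = 2/(1/7) = 14.
From the budget, 6·x = 90 − 3·14 = 48, so x* = 8.

x* = 8, y* = 14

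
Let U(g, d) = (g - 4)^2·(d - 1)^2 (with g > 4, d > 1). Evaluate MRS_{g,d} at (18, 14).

MU_g = 2·(g−4)·(d−1)^2, MU_d = 2·(g−4)^2·(d−1).
MRS = (d−1)/(g−4).
At (18, 14): MRS = 13/14.
So at (18, 14) the consumer would give up 13/14 units of d for one more unit of g.

MRS = 13/14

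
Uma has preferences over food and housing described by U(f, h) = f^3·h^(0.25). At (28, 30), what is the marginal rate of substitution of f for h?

MRS = 90/7

MU_f = 3·f^2·h^(0.25) and MU_h = 0.25·f^3·h^(-0.75).
MRS = MU_f/MU_h = (12)·h/f.
At (28, 30): MRS = 90/7.
The indifference curve has slope −90/7 at this bundle.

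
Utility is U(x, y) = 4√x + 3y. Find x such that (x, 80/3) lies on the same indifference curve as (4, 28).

x = 9

U(4, 28) = 92.
Set U(x, 80/3) = 92 and solve.
With y = 80/3: 4√x = 92 − 3·80/3 = 12, so √x = 3 and x = 9.
Check: U(9, 80/3) = 92.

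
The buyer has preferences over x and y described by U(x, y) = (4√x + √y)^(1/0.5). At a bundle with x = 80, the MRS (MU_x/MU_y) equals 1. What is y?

y = 5

For CES with ρ = 0.5, MRS = (4/1)·√(y/x).
Setting (4/1)·√(y/80) = 1 gives √(y/80) = 0.25, so y/80 = 1/16 and y = 5.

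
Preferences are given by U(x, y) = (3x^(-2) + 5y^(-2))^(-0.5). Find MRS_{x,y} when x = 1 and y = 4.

MRS = 38.4

For CES with ρ = -2, MRS = (3/5)·(y/x)^3.
At (1, 4): MRS = 38.4.
That is, one extra unit of x is worth 38.4 units of y at the margin.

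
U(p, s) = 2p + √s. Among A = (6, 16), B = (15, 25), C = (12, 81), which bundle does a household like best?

Evaluate utility at each bundle:
U(A) = 16.000.
U(B) = 35.000.
U(C) = 33.000.
Highest utility is B, so B ≻ C ≻ A.

Bundle B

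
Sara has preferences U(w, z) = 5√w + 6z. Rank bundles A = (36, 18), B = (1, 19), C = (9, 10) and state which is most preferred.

Bundle A

Evaluate utility at each bundle:
U(A) = 138.000.
U(B) = 119.000.
U(C) = 75.000.
Highest utility is A, so A ≻ B ≻ C.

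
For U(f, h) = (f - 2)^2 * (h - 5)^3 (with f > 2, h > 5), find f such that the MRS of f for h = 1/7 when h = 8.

MU_f = 2·(f−2)·(h−5)^3, MU_h = 3·(f−2)^2·(h−5)^2.
MRS = (2/3)·(h−5)/(f−2).
Substitute h = 8: MRS = 2/(f − 2). Setting this equal to 1/7 gives f − 2 = 2/(1/7) = 14, so f = 16.

f = 16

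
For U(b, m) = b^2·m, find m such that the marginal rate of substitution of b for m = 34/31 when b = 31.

m = 17

MU_b = 2·b·m and MU_m = b^2.
MRS = MU_b/MU_m = (2/1)·m/b.
Substitute b = 31: MRS = m/15.5. Setting m/15.5 = 34/31 gives m = (34/31)·15.5 = 17.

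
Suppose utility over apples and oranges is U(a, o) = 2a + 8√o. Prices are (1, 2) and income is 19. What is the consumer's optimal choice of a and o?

a* = 17, o* = 1

MU_a = 2, MU_o = 8/(2√o).
MRS = 2 ÷ (8/(2√o)).
Tangency: set MRS = p_a/p_o = 1/2 = 0.5.
MRS depends only on o: 0.5·√o = 0.5 ⇒ √o = 0.5/0.5 = 1 ⇒ o* = 1.
From the budget, 1·a = 19 − 2·1 = 17, so a* = 17.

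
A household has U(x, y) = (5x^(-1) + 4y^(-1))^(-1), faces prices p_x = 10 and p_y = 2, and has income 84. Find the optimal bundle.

For CES with ρ = -1, MRS = (5/4)·(y/x)^2.
Tangency: set MRS = p_x/p_y = 10/2 = 5.
So (y/x)^2 = 4; taking the square root, y/x = 2, i.e. y = 2·x.
Substitute into the budget 10·x + 2·y = 84: 14·x = 84, so x* = 6 and y* = 2·6 = 12.

x* = 6, y* = 12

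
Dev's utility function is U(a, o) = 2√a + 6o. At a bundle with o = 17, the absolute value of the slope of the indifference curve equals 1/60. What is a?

a = 100

MU_a = 2/(2√a), MU_o = 6.
MRS = 2/(2√a) ÷ 6.
MRS depends only on a: (1/6)/√a = 1/60 ⇒ √a = (1/6)/(1/60) = 10 ⇒ a = 100.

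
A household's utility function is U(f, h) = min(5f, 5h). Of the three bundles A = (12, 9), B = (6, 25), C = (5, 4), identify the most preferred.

Evaluate utility at each bundle:
U(A) = 45.
U(B) = 30.
U(C) = 20.
Highest utility is A, so A ≻ B ≻ C.

Bundle A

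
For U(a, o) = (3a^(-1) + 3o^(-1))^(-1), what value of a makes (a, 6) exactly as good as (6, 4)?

a = 4

U depends on (a, o) only through S = 3a^(-1) + 3o^(-1), so equal utility means equal S. At (6, 4): S = 1.25.
With o = 6: 3·6^(-1) = 0.5, so 3a^(-1) = 1.25 − 0.5 = 0.75, i.e. a^(-1) = 0.25.
Hence a = 1/0.25 = 4.
Check: U(4, 6) = 0.8.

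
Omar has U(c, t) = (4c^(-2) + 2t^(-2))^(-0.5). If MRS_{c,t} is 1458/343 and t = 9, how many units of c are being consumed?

c = 7

For CES with ρ = -2, MRS = (4/2)·(t/c)^3.
Setting (4/2)·(9/c)^3 = 1458/343 gives (9/c)^3 = 729/343, so 9/c = 9/7 and c = 7.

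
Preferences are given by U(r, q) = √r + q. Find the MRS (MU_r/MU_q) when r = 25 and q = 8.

MU_r = 1/(2√r), MU_q = 1.
MRS = 1/(2√r) ÷ 1.
At (25, 8): MRS = 0.1.
So at (25, 8) the consumer would give up 0.1 units of q for one more unit of r.

MRS = 0.1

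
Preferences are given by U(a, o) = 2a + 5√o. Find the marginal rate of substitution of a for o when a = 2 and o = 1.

MRS = 0.8

MU_a = 2, MU_o = 5/(2√o).
MRS = 2 ÷ (5/(2√o)).
At (2, 1): MRS = 0.8.
That is, one extra unit of a is worth 0.8 units of o at the margin.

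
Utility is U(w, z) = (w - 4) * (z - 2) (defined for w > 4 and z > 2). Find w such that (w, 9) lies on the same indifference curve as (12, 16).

U(12, 16) = 112.
Set U(w, 9) = 112 and solve.
With z = 9: (9 − 2) = 7, so (w − 4) = 112/7 = 16.
So w = 4 + 16 = 20.
Check: U(20, 9) = 112.

w = 20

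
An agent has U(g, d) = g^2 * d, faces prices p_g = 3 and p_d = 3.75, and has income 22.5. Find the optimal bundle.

MU_g = 2·g·d and MU_d = g^2.
MRS = MU_g/MU_d = (2/1)·d/g.
Tangency: set MRS = p_g/p_d = 3/3.75 = 0.8.
So (2/1)·d/g = 0.8, i.e. d = 0.4·g.
Substitute into the budget 3·g + 3.75·d = 22.5: 4.5·g = 22.5, so g* = 5.
Then d* = 0.4·5 = 2.

g* = 5, d* = 2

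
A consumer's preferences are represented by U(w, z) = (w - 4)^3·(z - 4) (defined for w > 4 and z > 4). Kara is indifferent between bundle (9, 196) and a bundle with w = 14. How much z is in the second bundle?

U(9, 196) = 24000.
Set U(14, z) = 24000 and solve.
With w = 14: (14 − 4)^3 = 1000, so (z − 4) = 24000/1000 = 24.
So z = 4 + 24 = 28.
Check: U(14, 28) = 24000.

z = 28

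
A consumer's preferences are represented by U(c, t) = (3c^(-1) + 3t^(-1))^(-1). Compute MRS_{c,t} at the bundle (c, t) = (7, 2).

MRS = 4/49

For CES with ρ = -1, MRS = (t/c)^2.
At (7, 2): MRS = 4/49.
So at (7, 2) the consumer would give up 4/49 units of t for one more unit of c.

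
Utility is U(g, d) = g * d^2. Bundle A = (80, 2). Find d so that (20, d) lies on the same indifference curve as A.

U(80, 2) = 320.
Set U(20, d) = 320 and solve.
With g = 20: d^2 = 320/20 = 16; taking the square root, d = 4.
Check: U(20, 4) = 320.

d = 4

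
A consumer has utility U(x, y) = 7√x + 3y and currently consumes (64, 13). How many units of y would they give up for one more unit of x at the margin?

MRS = 7/48

MU_x = 7/(2√x), MU_y = 3.
MRS = 7/(2√x) ÷ 3.
At (64, 13): MRS = 7/48.
So at (64, 13) the consumer would give up 7/48 units of y for one more unit of x.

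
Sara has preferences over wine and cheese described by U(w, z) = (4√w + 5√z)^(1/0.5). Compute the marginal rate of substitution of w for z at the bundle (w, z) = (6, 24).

For CES with ρ = 0.5, MRS = (4/5)·√(z/w).
At (6, 24): MRS = 1.6.
The indifference curve has slope −1.6 at this bundle.

MRS = 1.6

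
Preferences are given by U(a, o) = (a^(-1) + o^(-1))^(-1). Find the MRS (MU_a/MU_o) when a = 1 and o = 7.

MRS = 49

For CES with ρ = -1, MRS = (o/a)^2.
At (1, 7): MRS = 49.
That is, one extra unit of a is worth 49 units of o at the margin.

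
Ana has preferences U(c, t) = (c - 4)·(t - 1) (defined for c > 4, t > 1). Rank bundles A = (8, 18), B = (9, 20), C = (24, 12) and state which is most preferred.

Evaluate utility at each bundle:
U(A) = 68.
U(B) = 95.
U(C) = 220.
Highest utility is C, so C ≻ B ≻ A.

Bundle C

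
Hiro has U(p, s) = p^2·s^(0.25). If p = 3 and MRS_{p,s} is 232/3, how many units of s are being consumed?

s = 29

MU_p = 2·p·s^(0.25) and MU_s = 0.25·p^2·s^(-0.75).
MRS = MU_p/MU_s = (8)·s/p.
Substitute p = 3: MRS = s/0.375. Setting s/0.375 = 232/3 gives s = (232/3)·0.375 = 29.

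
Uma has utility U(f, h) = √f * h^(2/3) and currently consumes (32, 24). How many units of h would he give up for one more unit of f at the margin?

MU_f = 0.5·f^(-0.5)·h^(2/3) and MU_h = 2/3·√f·h^(-1/3).
MRS = MU_f/MU_h = (0.75)·h/f.
At (32, 24): MRS = 9/16.
That is, one extra unit of f is worth 9/16 units of h at the margin.

MRS = 9/16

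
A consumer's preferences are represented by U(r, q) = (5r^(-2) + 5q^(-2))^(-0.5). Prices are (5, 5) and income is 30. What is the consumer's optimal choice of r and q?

r* = 3, q* = 3

For CES with ρ = -2, MRS = (q/r)^3.
Tangency: set MRS = p_r/p_q = 5/5 = 1.
So (q/r)^3 = 1; taking the cube root, q/r = 1, i.e. q = r.
Substitute into the budget 5·r + 5·q = 30: 10·r = 30, so r* = 3 and q* = 3.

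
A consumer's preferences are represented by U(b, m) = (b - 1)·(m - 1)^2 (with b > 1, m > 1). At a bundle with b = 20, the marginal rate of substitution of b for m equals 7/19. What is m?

m = 15

MU_b = (m−1)^2, MU_m = 2·(b−1)·(m−1).
MRS = (1/2)·(m−1)/(b−1).
Substitute b = 20: MRS = (m − 1)/38. Setting this equal to 7/19 gives m − 1 = (7/19)·38 = 14, so m = 15.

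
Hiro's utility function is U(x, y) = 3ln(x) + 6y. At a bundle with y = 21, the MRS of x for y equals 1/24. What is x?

x = 12

MU_x = 3/x, MU_y = 6.
MRS = 3/x ÷ 6.
MRS depends only on x: 0.5/x = 1/24 ⇒ x = 0.5/(1/24) = 12.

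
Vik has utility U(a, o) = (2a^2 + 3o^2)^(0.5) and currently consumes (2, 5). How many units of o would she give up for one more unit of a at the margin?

For CES with ρ = 2, MRS = (2/3)·(o/a)^(-1).
At (2, 5): MRS = 4/15.
That is, one extra unit of a is worth 4/15 units of o at the margin.

MRS = 4/15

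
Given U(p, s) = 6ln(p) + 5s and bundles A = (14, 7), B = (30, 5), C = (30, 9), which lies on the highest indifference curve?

Evaluate utility at each bundle:
U(A) = 50.834.
U(B) = 45.407.
U(C) = 65.407.
Highest utility is C, so C ≻ A ≻ B.

Bundle C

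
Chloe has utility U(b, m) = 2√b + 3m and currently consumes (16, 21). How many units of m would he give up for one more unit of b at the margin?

MU_b = 2/(2√b), MU_m = 3.
MRS = 2/(2√b) ÷ 3.
At (16, 21): MRS = 1/12.
So at (16, 21) the consumer would give up 1/12 units of m for one more unit of b.

MRS = 1/12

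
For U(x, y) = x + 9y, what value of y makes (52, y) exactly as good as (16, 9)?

U(16, 9) = 97.
Set U(52, y) = 97 and solve.
52 + 9y = 97 ⇒ 9y = 45 ⇒ y = 5.
Check: U(52, 5) = 97.

y = 5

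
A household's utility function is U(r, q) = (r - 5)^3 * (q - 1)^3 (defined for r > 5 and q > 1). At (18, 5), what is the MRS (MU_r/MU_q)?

MU_r = 3·(r−5)^2·(q−1)^3, MU_q = 3·(r−5)^3·(q−1)^2.
MRS = (q−1)/(r−5).
At (18, 5): MRS = 4/13.
The indifference curve has slope −4/13 at this bundle.

MRS = 4/13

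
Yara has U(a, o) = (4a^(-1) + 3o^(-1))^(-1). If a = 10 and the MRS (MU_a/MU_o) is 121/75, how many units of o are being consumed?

For CES with ρ = -1, MRS = (4/3)·(o/a)^2.
Setting (4/3)·(o/10)^2 = 121/75 gives (o/10)^2 = 121/100, so o/10 = 1.1 and o = 11.

o = 11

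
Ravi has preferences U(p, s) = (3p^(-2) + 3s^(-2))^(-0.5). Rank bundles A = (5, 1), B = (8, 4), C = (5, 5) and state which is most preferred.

Evaluate utility at each bundle:
U(A) = 0.566.
U(B) = 2.066.
U(C) = 2.041.
Highest utility is B, so B ≻ C ≻ A.

Bundle B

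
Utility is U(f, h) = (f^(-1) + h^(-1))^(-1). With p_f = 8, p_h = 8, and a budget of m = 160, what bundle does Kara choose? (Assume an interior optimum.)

For CES with ρ = -1, MRS = (h/f)^2.
Tangency: set MRS = p_f/p_h = 8/8 = 1.
So (h/f)^2 = 1; taking the square root, h/f = 1, i.e. h = f.
Substitute into the budget 8·f + 8·h = 160: 16·f = 160, so f* = 10 and h* = 10.

f* = 10, h* = 10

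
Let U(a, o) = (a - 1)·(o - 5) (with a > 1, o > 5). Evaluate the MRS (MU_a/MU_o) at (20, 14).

MU_a = (o−5), MU_o = (a−1).
MRS = (o−5)/(a−1).
At (20, 14): MRS = 9/19.
That is, one extra unit of a is worth 9/19 units of o at the margin.

MRS = 9/19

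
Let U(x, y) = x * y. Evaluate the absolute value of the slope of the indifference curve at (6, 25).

MU_x = y and MU_y = x.
MRS = MU_x/MU_y = y/x.
At (6, 25): MRS = 25/6.
The indifference curve has slope −25/6 at this bundle.

MRS = 25/6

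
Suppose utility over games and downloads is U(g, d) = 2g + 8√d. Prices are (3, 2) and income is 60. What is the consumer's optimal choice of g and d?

g* = 14, d* = 9

MU_g = 2, MU_d = 8/(2√d).
MRS = 2 ÷ (8/(2√d)).
Tangency: set MRS = p_g/p_d = 3/2 = 1.5.
MRS depends only on d: 0.5·√d = 1.5 ⇒ √d = 1.5/0.5 = 3 ⇒ d* = 9.
From the budget, 3·g = 60 − 2·9 = 42, so g* = 14.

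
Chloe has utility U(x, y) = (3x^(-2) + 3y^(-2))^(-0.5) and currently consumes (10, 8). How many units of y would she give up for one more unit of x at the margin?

MRS = 64/125

For CES with ρ = -2, MRS = (y/x)^3.
At (10, 8): MRS = 64/125.
That is, one extra unit of x is worth 64/125 units of y at the margin.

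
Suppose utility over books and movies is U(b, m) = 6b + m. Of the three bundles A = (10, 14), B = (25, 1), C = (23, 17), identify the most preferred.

Bundle C

Evaluate utility at each bundle:
U(A) = 74.
U(B) = 151.
U(C) = 155.
Highest utility is C, so C ≻ B ≻ A.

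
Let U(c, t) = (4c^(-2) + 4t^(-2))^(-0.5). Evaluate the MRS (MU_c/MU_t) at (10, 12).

MRS = 216/125

For CES with ρ = -2, MRS = (t/c)^3.
At (10, 12): MRS = 216/125.
So at (10, 12) the consumer would give up 216/125 units of t for one more unit of c.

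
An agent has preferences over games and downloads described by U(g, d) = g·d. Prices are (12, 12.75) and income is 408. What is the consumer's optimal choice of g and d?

MU_g = d and MU_d = g.
MRS = MU_g/MU_d = d/g.
Tangency: set MRS = p_g/p_d = 12/12.75 = 16/17.
So d/g = 16/17, i.e. d = (16/17)·g.
Substitute into the budget 12·g + 12.75·d = 408: 24·g = 408, so g* = 17.
Then d* = (16/17)·17 = 16.

g* = 17, d* = 16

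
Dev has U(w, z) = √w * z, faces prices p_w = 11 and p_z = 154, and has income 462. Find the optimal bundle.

MU_w = 0.5·w^(-0.5)·z and MU_z = √w.
MRS = MU_w/MU_z = (0.5)·z/w.
Tangency: set MRS = p_w/p_z = 11/154 = 1/14.
So (0.5)·z/w = 1/14, i.e. z = (1/7)·w.
Substitute into the budget 11·w + 154·z = 462: 33·w = 462, so w* = 14.
Then z* = (1/7)·14 = 2.

w* = 14, z* = 2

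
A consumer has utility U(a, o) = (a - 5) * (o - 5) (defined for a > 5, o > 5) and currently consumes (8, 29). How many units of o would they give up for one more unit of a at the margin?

MU_a = (o−5), MU_o = (a−5).
MRS = (o−5)/(a−5).
At (8, 29): MRS = 8.
The indifference curve has slope −8 at this bundle.

MRS = 8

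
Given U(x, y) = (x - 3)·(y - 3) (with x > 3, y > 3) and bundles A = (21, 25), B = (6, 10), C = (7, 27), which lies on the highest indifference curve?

Evaluate utility at each bundle:
U(A) = 396.
U(B) = 21.
U(C) = 96.
Highest utility is A, so A ≻ C ≻ B.

Bundle A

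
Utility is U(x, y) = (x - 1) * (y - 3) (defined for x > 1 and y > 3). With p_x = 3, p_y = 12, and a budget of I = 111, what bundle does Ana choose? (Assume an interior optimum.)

x* = 13, y* = 6

MU_x = (y−3), MU_y = (x−1).
MRS = (y−3)/(x−1).
Tangency: set MRS = p_x/p_y = 3/12 = 0.25.
So (y − 3)/(x − 1) = 0.25, i.e. (y − 3) = 0.25·(x − 1).
Rewrite the budget in excess-of-subsistence terms: 3·(x − 1) + 12·(y − 3) = 111 − 3·1 − 12·3 = 72.
Substituting, 6·(x − 1) = 72, so x − 1 = 12 and x* = 13.
Then y − 3 = 0.25·12 = 3, so y* = 6.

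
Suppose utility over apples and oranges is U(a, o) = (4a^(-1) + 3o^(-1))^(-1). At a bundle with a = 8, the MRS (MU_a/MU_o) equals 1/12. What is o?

For CES with ρ = -1, MRS = (4/3)·(o/a)^2.
Setting (4/3)·(o/8)^2 = 1/12 gives (o/8)^2 = 1/16, so o/8 = 0.25 and o = 2.

o = 2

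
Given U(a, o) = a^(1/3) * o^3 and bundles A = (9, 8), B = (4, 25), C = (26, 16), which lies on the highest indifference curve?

Bundle B

Evaluate utility at each bundle:
U(A) = 1065.003.
U(B) = 24803.141.
U(C) = 12134.384.
Highest utility is B, so B ≻ C ≻ A.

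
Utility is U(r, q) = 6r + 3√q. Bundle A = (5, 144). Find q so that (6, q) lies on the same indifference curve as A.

U(5, 144) = 66.
Set U(6, q) = 66 and solve.
With r = 6: 3√q = 66 − 6·6 = 30, so √q = 10 and q = 100.
Check: U(6, 100) = 66.

q = 100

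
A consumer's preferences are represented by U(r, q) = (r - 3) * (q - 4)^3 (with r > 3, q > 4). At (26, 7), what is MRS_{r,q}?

MRS = 1/23

MU_r = (q−4)^3, MU_q = 3·(r−3)·(q−4)^2.
MRS = (1/3)·(q−4)/(r−3).
At (26, 7): MRS = 1/23.
So at (26, 7) the consumer would give up 1/23 units of q for one more unit of r.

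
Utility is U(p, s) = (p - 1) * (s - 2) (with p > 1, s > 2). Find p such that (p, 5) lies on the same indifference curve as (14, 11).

p = 40

U(14, 11) = 117.
Set U(p, 5) = 117 and solve.
With s = 5: (5 − 2) = 3, so (p − 1) = 117/3 = 39.
So p = 1 + 39 = 40.
Check: U(40, 5) = 117.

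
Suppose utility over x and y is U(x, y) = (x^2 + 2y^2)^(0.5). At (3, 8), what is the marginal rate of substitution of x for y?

MRS = 3/16

For CES with ρ = 2, MRS = (1/2)·(y/x)^(-1).
At (3, 8): MRS = 3/16.
That is, one extra unit of x is worth 3/16 units of y at the margin.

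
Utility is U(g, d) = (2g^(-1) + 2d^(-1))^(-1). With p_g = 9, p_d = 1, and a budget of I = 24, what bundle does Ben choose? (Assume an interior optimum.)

For CES with ρ = -1, MRS = (d/g)^2.
Tangency: set MRS = p_g/p_d = 9/1 = 9.
So (d/g)^2 = 9; taking the square root, d/g = 3, i.e. d = 3·g.
Substitute into the budget 9·g + 1·d = 24: 12·g = 24, so g* = 2 and d* = 3·2 = 6.

g* = 2, d* = 6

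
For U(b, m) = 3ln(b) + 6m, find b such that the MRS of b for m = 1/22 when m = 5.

b = 11

MU_b = 3/b, MU_m = 6.
MRS = 3/b ÷ 6.
MRS depends only on b: 0.5/b = 1/22 ⇒ b = 0.5/(1/22) = 11.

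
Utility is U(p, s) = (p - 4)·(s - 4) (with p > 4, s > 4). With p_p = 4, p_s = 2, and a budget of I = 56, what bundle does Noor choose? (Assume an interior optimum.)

p* = 8, s* = 12

MU_p = (s−4), MU_s = (p−4).
MRS = (s−4)/(p−4).
Tangency: set MRS = p_p/p_s = 4/2 = 2.
So (s − 4)/(p − 4) = 2, i.e. (s − 4) = 2·(p − 4).
Rewrite the budget in excess-of-subsistence terms: 4·(p − 4) + 2·(s − 4) = 56 − 4·4 − 2·4 = 32.
Substituting, 8·(p − 4) = 32, so p − 4 = 4 and p* = 8.
Then s − 4 = 2·4 = 8, so s* = 12.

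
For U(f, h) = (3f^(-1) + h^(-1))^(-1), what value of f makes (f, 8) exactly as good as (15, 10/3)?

U depends on (f, h) only through S = 3f^(-1) + h^(-1), so equal utility means equal S. At (15, 10/3): S = 0.5.
With h = 8: 8^(-1) = 0.125, so 3f^(-1) = 0.5 − 0.125 = 0.375, i.e. f^(-1) = 0.125.
Hence f = 1/0.125 = 8.
Check: U(8, 8) = 2.

f = 8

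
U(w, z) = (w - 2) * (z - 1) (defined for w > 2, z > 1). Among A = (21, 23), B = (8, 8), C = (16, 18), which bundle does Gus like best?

Evaluate utility at each bundle:
U(A) = 418.
U(B) = 42.
U(C) = 238.
Highest utility is A, so A ≻ C ≻ B.

Bundle A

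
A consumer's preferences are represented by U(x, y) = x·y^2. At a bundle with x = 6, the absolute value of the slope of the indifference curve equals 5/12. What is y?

y = 5

MU_x = y^2 and MU_y = 2·x·y.
MRS = MU_x/MU_y = (1/2)·y/x.
Substitute x = 6: MRS = y/12. Setting y/12 = 5/12 gives y = (5/12)·12 = 5.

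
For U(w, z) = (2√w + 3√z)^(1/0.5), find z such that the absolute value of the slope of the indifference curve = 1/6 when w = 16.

z = 1

For CES with ρ = 0.5, MRS = (2/3)·√(z/w).
Setting (2/3)·√(z/16) = 1/6 gives √(z/16) = 0.25, so z/16 = 1/16 and z = 1.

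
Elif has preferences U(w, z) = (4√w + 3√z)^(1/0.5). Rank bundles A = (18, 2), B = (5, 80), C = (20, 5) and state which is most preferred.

Bundle B

Evaluate utility at each bundle:
U(A) = 450.000.
U(B) = 1280.000.
U(C) = 605.000.
Highest utility is B, so B ≻ C ≻ A.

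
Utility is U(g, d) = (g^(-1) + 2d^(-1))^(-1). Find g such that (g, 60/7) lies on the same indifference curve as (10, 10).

g = 15

U depends on (g, d) only through S = g^(-1) + 2d^(-1), so equal utility means equal S. At (10, 10): S = 0.3.
With d = 60/7: 2·(60/7)^(-1) = 7/30, so g^(-1) = 0.3 − 7/30 = 1/15.
Hence g = 1/(1/15) = 15.
Check: U(15, 60/7) = 3.3333.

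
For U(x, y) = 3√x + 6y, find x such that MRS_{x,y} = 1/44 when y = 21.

x = 121

MU_x = 3/(2√x), MU_y = 6.
MRS = 3/(2√x) ÷ 6.
MRS depends only on x: 0.25/√x = 1/44 ⇒ √x = 0.25/(1/44) = 11 ⇒ x = 121.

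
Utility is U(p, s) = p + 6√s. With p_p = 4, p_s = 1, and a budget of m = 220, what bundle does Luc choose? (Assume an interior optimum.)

MU_p = 1, MU_s = 6/(2√s).
MRS = 1 ÷ (6/(2√s)).
Tangency: set MRS = p_p/p_s = 4/1 = 4.
MRS depends only on s: (1/3)·√s = 4 ⇒ √s = 4/(1/3) = 12 ⇒ s* = 144.
From the budget, 4·p = 220 − 1·144 = 76, so p* = 19.

p* = 19, s* = 144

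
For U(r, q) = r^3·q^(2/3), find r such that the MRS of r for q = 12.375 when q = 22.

MU_r = 3·r^2·q^(2/3) and MU_q = 2/3·r^3·q^(-1/3).
MRS = MU_r/MU_q = (4.5)·q/r.
Substitute q = 22: MRS = 99/r. Setting 99/r = 12.375 gives r = 99/12.375 = 8.

r = 8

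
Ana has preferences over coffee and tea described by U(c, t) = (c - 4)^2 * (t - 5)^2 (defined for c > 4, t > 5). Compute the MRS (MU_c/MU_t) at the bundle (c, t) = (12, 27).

MRS = 2.75

MU_c = 2·(c−4)·(t−5)^2, MU_t = 2·(c−4)^2·(t−5).
MRS = (t−5)/(c−4).
At (12, 27): MRS = 2.75.
So at (12, 27) the consumer would give up 2.75 units of t for one more unit of c.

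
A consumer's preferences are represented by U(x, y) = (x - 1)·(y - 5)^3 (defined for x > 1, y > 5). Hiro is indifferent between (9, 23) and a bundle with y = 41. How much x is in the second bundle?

U(9, 23) = 46656.
Set U(x, 41) = 46656 and solve.
With y = 41: (41 − 5)^3 = 46656, so (x − 1) = 46656/46656 = 1.
So x = 1 + 1 = 2.
Check: U(2, 41) = 46656.

x = 2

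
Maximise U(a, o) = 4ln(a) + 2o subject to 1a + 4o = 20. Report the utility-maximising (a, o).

MU_a = 4/a, MU_o = 2.
MRS = 4/a ÷ 2.
Tangency: set MRS = p_a/p_o = 1/4 = 0.25.
MRS depends only on a: 2/a = 0.25 ⇒ a* = 2/0.25 = 8.
From the budget, 4·o = 20 − 1·8 = 12, so o* = 3.

a* = 8, o* = 3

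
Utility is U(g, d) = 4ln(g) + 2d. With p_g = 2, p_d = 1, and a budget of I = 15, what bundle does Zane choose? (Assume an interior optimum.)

g* = 1, d* = 13

MU_g = 4/g, MU_d = 2.
MRS = 4/g ÷ 2.
Tangency: set MRS = p_g/p_d = 2/1 = 2.
MRS depends only on g: 2/g = 2 ⇒ g* = 2/2 = 1.
From the budget, 1·d = 15 − 2·1 = 13, so d* = 13.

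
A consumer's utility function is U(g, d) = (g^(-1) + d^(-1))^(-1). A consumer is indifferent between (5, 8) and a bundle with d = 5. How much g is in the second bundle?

g = 8

U depends on (g, d) only through S = g^(-1) + d^(-1), so equal utility means equal S. At (5, 8): S = 13/40.
With d = 5: 5^(-1) = 0.2, so g^(-1) = 13/40 − 0.2 = 0.125.
Hence g = 1/0.125 = 8.
Check: U(8, 5) = 3.0769.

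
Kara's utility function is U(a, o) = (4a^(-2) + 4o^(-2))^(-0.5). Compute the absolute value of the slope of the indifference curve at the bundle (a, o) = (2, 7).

MRS = 42.875

For CES with ρ = -2, MRS = (o/a)^3.
At (2, 7): MRS = 42.875.
The indifference curve has slope −42.875 at this bundle.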